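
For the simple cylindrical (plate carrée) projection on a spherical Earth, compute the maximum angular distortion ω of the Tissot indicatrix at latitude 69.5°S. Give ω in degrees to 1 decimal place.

57.5°

Plate carrée maps x = Rλ, y = Rφ. The meridian scale is h = 1 and the parallel scale is k = 1/cos φ = sec φ.
At 69.5°: h = 1.000, k = 2.855; principal scales a = 2.855, b = 1.000.
sin(ω/2) = (a − b)/(a + b) = 1.855/3.855 = 0.4813, so ω = 2 arcsin(0.4813) ≈ 57.5°.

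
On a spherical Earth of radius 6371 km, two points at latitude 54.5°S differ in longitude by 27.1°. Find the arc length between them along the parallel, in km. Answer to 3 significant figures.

Arc length along a parallel = R cos φ · Δλ (with Δλ in radians).
= 6371 × cos 54.5° × (27.1° × π/180) = 6371 × 0.5807 × 0.4730 ≈ 1750 km.

1750 km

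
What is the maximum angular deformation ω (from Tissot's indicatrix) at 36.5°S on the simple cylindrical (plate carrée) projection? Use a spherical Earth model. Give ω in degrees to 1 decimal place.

Plate carrée maps x = Rλ, y = Rφ. The meridian scale is h = 1 and the parallel scale is k = 1/cos φ = sec φ.
At 36.5°: h = 1.000, k = 1.244; principal scales a = 1.244, b = 1.000.
sin(ω/2) = (a − b)/(a + b) = 0.2440/2.244 = 0.1087, so ω = 2 arcsin(0.1087) ≈ 12.5°.

12.5°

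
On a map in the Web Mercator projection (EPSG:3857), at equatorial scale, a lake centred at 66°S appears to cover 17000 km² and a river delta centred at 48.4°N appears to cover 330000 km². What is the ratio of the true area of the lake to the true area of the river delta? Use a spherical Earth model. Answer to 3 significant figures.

Since Mercator area scale is 1/cos²φ, the true area equals the apparent area multiplied by cos²φ.
True area of lake: 17000 × cos²(66°) = 17000 × 0.1654 = 2812 km².
True area of river delta: 330000 × cos²(48.4°) = 330000 × 0.4408 = 145500 km².
Ratio = 2812 / 145500 ≈ 0.0193.

0.0193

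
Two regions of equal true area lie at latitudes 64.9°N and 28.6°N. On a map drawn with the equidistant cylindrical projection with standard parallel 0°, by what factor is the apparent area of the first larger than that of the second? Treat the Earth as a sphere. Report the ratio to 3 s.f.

2.07

For the equirectangular projection with φ₀ = 0 (plate carrée), h = 1 along meridians and k = sec φ along parallels.
Areal scale at 64.9°: h·k = 1.000 × 2.357 = 2.357.
Areal scale at 28.6°: h·k = 1.000 × 1.139 = 1.139.
Ratio = 2.357/1.139 ≈ 2.07.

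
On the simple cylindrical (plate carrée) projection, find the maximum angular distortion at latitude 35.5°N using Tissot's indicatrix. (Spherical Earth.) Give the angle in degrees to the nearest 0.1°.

Plate carrée maps x = Rλ, y = Rφ. The meridian scale is h = 1 and the parallel scale is k = 1/cos φ = sec φ.
At 35.5°: h = 1.000, k = 1.228; principal scales a = 1.228, b = 1.000.
sin(ω/2) = (a − b)/(a + b) = 0.2283/2.228 = 0.1025, so ω = 2 arcsin(0.1025) ≈ 11.8°.

11.8°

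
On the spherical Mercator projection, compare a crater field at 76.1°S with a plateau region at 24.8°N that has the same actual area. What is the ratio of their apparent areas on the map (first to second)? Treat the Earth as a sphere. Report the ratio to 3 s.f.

14.3

Mercator is conformal with k = sec φ, so areal scale = k² = sec²φ.
At 76.1°: sec²(76.1°) = 1/0.2402² = 17.33.
At 24.8°: sec²(24.8°) = 1/0.9078² = 1.214.
Ratio = 17.33/1.214 = cos²(24.8°)/cos²(76.1°) ≈ 14.3.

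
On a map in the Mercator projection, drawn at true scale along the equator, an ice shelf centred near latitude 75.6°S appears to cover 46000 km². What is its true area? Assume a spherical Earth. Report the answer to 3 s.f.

2840 km²

Mercator is conformal, so the point scale is isotropic: h = k = sec φ = 1/cos φ.
Areal scale = k² = sec²φ = 1/cos²(75.6°) = 1/0.2487² = 16.17.
True area = apparent / (areal scale) = 46000 / 16.17 ≈ 2840 km².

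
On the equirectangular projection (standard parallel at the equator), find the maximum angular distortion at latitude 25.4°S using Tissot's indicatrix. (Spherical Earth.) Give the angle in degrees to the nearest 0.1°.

In the plate carrée (x = Rλ, y = Rφ), meridians are true-scale (h = 1) and parallels are stretched by k = sec φ.
At 25.4°: h = 1.000, k = 1.107; principal scales a = 1.107, b = 1.000.
sin(ω/2) = (a − b)/(a + b) = 0.1070/2.107 = 0.05079, so ω = 2 arcsin(0.05079) ≈ 5.8°.

5.8°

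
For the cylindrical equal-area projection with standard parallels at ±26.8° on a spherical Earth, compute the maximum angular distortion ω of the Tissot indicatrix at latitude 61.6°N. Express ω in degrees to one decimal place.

67.8°

For cylindrical equal-area with standard parallel φ₀, h = cos φ / cos φ₀ and k = cos φ₀ / cos φ, so h·k = 1.
At 61.6°: h = 0.5329, k = 1.877; principal scales a = 1.877, b = 0.5329.
sin(ω/2) = (a − b)/(a + b) = 1.344/2.410 = 0.5577, so ω = 2 arcsin(0.5577) ≈ 67.8°.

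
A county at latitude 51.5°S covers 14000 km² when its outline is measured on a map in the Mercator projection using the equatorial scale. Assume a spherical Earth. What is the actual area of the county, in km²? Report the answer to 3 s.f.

Mercator is conformal, so the point scale is isotropic: h = k = sec φ = 1/cos φ.
Areal scale = k² = sec²φ = 1/cos²(51.5°) = 1/0.6225² = 2.580.
True area = apparent / (areal scale) = 14000 / 2.580 ≈ 5430 km².

5430 km²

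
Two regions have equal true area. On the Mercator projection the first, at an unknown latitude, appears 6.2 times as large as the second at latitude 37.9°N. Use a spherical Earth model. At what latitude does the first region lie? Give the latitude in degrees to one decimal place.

71.5°

Mercator areal scale is sec²φ, so apparent-area ratio = sec²φ₁ / sec²φ₂ = cos²φ₂ / cos²φ₁.
cos²φ₂ / cos²φ₁ = 6.2  ⇒  cos φ₁ = cos 37.9° / √6.2 = 0.7891/2.490 = 0.3169.
φ₁ = arccos(0.3169) ≈ 71.5°.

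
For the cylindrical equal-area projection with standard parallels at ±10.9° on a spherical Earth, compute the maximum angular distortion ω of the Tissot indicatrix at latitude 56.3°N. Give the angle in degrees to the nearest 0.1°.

62.1°

For cylindrical equal-area with standard parallel φ₀, h = cos φ / cos φ₀ and k = cos φ₀ / cos φ, so h·k = 1.
At 56.3°: h = 0.5650, k = 1.770; principal scales a = 1.770, b = 0.5650.
sin(ω/2) = (a − b)/(a + b) = 1.205/2.335 = 0.5160, so ω = 2 arcsin(0.5160) ≈ 62.1°.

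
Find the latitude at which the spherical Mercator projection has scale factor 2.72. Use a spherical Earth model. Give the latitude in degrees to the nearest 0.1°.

Mercator scale is k = sec φ = 1/cos φ.
1/cos φ = 2.72  ⇒  cos φ = 0.3676  ⇒  φ = arccos(0.3676) ≈ 68.4°.

68.4°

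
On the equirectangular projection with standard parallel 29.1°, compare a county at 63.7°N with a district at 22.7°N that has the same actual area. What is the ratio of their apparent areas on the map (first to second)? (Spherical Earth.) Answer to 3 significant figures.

With standard parallel φ₀ = 29.1°, the equirectangular projection gives x = Rλ cos φ₀, y = Rφ, so h = 1 and k = cos 29.1° / cos φ.
Areal scale at 63.7°: h·k = 1.000 × 1.972 = 1.972.
Areal scale at 22.7°: h·k = 1.000 × 0.9471 = 0.9471.
Ratio = 1.972/0.9471 ≈ 2.08.

2.08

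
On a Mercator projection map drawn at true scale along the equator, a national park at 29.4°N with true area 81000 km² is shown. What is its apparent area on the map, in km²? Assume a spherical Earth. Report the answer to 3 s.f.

107000 km²

Mercator is conformal, so the point scale is isotropic: h = k = sec φ = 1/cos φ.
Areal scale = k² = sec²φ = 1/cos²(29.4°) = 1/0.8712² = 1.317.
Apparent area = 81000 × 1.317 ≈ 107000 km².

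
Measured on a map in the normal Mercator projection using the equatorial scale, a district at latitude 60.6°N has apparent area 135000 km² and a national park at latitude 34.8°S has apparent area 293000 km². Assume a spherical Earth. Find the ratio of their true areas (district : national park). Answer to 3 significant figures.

Since Mercator area scale is 1/cos²φ, the true area equals the apparent area multiplied by cos²φ.
True area of district: 135000 × cos²(60.6°) = 135000 × 0.2410 = 32530 km².
True area of national park: 293000 × cos²(34.8°) = 293000 × 0.6743 = 197600 km².
Ratio = 32530 / 197600 ≈ 0.165.

0.165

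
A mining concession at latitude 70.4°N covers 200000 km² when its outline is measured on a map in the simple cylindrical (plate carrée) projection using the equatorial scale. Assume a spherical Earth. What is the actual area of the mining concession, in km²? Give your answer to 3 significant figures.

67100 km²

For the equirectangular projection with φ₀ = 0 (plate carrée), h = 1 along meridians and k = sec φ along parallels.
Areal scale = h·k = 1 × sec φ; at 70.4°, h = 1.000, k = 2.981, so h·k = 2.981.
True area = apparent / (areal scale) = 200000 / 2.981 ≈ 67100 km².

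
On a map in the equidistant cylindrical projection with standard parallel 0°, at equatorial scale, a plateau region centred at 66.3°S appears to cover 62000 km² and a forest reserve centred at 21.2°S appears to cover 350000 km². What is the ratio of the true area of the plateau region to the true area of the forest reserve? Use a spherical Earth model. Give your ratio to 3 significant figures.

0.0764

Plate carrée has h = 1 and k = sec φ, giving areal scale sec φ; true area = (apparent area) · cos φ.
True area of plateau region: 62000 × cos(66.3°) = 62000 × 0.4019 = 24920 km².
True area of forest reserve: 350000 × cos(21.2°) = 350000 × 0.9323 = 326300 km².
Ratio = 24920 / 326300 ≈ 0.0764.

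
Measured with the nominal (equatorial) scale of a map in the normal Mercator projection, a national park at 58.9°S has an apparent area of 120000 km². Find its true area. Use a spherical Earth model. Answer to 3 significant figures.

The Mercator projection is conformal; its linear scale factor is the same in every direction and equals sec φ = 1/cos φ.
Areal scale = k² = sec²φ = 1/cos²(58.9°) = 1/0.5165² = 3.748.
True area = apparent / (areal scale) = 120000 / 3.748 ≈ 32000 km².

32000 km²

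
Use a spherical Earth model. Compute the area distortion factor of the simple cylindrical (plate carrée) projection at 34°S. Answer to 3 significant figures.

For the equirectangular projection with φ₀ = 0 (plate carrée), h = 1 along meridians and k = sec φ along parallels.
Areal scale = h·k = 1 × sec φ; at 34°, h = 1.000, k = 1.206, so h·k = 1.206.

1.21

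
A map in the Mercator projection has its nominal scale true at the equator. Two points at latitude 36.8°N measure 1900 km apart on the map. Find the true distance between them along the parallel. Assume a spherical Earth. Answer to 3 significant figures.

The Mercator projection is conformal; its linear scale factor is the same in every direction and equals sec φ = 1/cos φ.
Along the parallel at 36.8°, map distances are exaggerated by k = sec 36.8° = 1.249.
True distance = 1900 / 1.249 = 1900 × cos 36.8° ≈ 1520 km.

1520 km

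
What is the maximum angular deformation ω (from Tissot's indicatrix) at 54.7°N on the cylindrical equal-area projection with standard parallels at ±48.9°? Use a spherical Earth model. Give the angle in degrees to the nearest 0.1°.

14.7°

A cylindrical equal-area projection with standard parallel φ₀ has meridian scale h = cos φ / cos φ₀ and parallel scale k = cos φ₀ / cos φ (so areas are preserved, h·k = 1).
At 54.7°: h = 0.8790, k = 1.138; principal scales a = 1.138, b = 0.8790.
sin(ω/2) = (a − b)/(a + b) = 0.2586/2.017 = 0.1282, so ω = 2 arcsin(0.1282) ≈ 14.7°.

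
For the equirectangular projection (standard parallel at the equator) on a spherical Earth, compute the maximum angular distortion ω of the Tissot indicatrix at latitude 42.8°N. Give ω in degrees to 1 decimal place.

Plate carrée maps x = Rλ, y = Rφ. The meridian scale is h = 1 and the parallel scale is k = 1/cos φ = sec φ.
At 42.8°: h = 1.000, k = 1.363; principal scales a = 1.363, b = 1.000.
sin(ω/2) = (a − b)/(a + b) = 0.3629/2.363 = 0.1536, so ω = 2 arcsin(0.1536) ≈ 17.7°.

17.7°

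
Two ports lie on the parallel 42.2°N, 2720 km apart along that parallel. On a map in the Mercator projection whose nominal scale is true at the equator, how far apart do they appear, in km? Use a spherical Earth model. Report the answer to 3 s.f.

3670 km

For Mercator, h = k = sec φ (a conformal cylindrical projection has a single point scale, 1/cos φ).
Along the parallel, k = sec 42.2° = 1/0.7408 = 1.350.
Map distance = 2720 × 1.350 ≈ 3670 km.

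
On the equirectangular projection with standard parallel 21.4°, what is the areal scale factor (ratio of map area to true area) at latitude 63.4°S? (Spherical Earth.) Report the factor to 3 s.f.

In the equirectangular projection with standard parallel φ₀ = 21.4° (x = Rλ cos φ₀, y = Rφ), meridians are true-scale (h = 1) and the parallel scale is k = cos φ₀ / cos φ.
Areal scale = h·k = 1 × cos φ₀ / cos φ; at 63.4°, h = 1.000, k = 2.079, so h·k = 2.079.

2.08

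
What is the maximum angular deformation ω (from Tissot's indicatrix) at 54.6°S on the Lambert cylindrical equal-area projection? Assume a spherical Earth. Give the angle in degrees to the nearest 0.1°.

59.7°

The Lambert cylindrical equal-area projection is the cylindrical equal-area projection with its standard parallel at the equator (φ₀ = 0). Cylindrical equal-area (φ₀ = 0°): h = cos φ / cos 0° along meridians, k = cos 0° / cos φ along parallels; h·k = 1.
At 54.6°: h = 0.5793, k = 1.726; principal scales a = 1.726, b = 0.5793.
sin(ω/2) = (a − b)/(a + b) = 1.147/2.306 = 0.4975, so ω = 2 arcsin(0.4975) ≈ 59.7°.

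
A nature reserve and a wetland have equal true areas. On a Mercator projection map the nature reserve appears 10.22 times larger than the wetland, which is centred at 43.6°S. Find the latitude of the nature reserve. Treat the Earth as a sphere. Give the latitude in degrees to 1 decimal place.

On Mercator, (apparent₁)/(apparent₂) = sec²φ₁ / sec²φ₂ when true areas are equal.
cos²φ₂ / cos²φ₁ = 10.22  ⇒  cos φ₁ = cos 43.6° / √10.22 = 0.7242/3.197 = 0.2265.
φ₁ = arccos(0.2265) ≈ 76.9°.

76.9°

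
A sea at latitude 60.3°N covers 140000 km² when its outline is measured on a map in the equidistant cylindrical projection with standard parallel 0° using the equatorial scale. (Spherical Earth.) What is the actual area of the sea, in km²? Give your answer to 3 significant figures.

For the equirectangular projection with φ₀ = 0 (plate carrée), h = 1 along meridians and k = sec φ along parallels.
Areal scale = h·k = 1 × sec φ; at 60.3°, h = 1.000, k = 2.018, so h·k = 2.018.
True area = apparent / (areal scale) = 140000 / 2.018 ≈ 69400 km².

69400 km²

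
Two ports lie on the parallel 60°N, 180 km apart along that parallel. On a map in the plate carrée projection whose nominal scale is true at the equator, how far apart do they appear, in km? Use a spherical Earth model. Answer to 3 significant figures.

360 km

Plate carrée maps x = Rλ, y = Rφ. The meridian scale is h = 1 and the parallel scale is k = 1/cos φ = sec φ.
Along the parallel, k = sec 60° = 1/0.5000 = 2.000.
Map distance = 180 × 2.000 ≈ 360 km.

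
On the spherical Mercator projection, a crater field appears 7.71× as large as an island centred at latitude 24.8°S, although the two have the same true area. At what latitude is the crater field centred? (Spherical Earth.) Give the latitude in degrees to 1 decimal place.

70.9°

On Mercator, (apparent₁)/(apparent₂) = sec²φ₁ / sec²φ₂ when true areas are equal.
cos²φ₂ / cos²φ₁ = 7.71  ⇒  cos φ₁ = cos 24.8° / √7.71 = 0.9078/2.777 = 0.3269.
φ₁ = arccos(0.3269) ≈ 70.9°.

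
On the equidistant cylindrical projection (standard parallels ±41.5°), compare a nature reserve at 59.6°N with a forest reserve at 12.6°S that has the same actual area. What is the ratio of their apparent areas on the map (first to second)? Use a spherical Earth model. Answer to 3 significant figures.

1.93

With standard parallel φ₀ = 41.5°, the equirectangular projection gives x = Rλ cos φ₀, y = Rφ, so h = 1 and k = cos 41.5° / cos φ.
Areal scale at 59.6°: h·k = 1.000 × 1.480 = 1.480.
Areal scale at 12.6°: h·k = 1.000 × 0.7674 = 0.7674.
Ratio = 1.480/0.7674 ≈ 1.93.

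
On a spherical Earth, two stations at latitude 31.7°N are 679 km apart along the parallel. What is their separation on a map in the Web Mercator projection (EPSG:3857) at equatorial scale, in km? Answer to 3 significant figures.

Mercator is conformal, so the point scale is isotropic: h = k = sec φ = 1/cos φ.
Along the parallel, k = sec 31.7° = 1/0.8508 = 1.175.
Map distance = 679 × 1.175 ≈ 798 km.

798 km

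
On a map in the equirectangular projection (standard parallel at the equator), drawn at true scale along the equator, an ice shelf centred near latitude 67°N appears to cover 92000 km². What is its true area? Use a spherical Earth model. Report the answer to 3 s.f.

Plate carrée maps x = Rλ, y = Rφ. The meridian scale is h = 1 and the parallel scale is k = 1/cos φ = sec φ.
Areal scale = h·k = 1 × sec φ; at 67°, h = 1.000, k = 2.559, so h·k = 2.559.
True area = apparent / (areal scale) = 92000 / 2.559 ≈ 35900 km².

35900 km²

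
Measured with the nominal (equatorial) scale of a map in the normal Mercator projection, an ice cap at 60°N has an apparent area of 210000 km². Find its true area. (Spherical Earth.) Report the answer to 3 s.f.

The Mercator projection is conformal; its linear scale factor is the same in every direction and equals sec φ = 1/cos φ.
Areal scale = k² = sec²φ = 1/cos²(60°) = 1/0.5000² = 4.000.
True area = apparent / (areal scale) = 210000 / 4.000 ≈ 52500 km².

52500 km²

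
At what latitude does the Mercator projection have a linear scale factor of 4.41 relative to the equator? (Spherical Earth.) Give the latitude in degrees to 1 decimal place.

76.9°

Mercator scale is k = sec φ = 1/cos φ.
1/cos φ = 4.41  ⇒  cos φ = 0.2268  ⇒  φ = arccos(0.2268) ≈ 76.9°.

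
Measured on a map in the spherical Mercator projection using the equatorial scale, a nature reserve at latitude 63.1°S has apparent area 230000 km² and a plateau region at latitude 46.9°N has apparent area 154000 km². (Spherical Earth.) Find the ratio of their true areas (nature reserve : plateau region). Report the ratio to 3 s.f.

0.655

On Mercator the areal scale is sec²φ, so true area = apparent × cos²φ.
True area of nature reserve: 230000 × cos²(63.1°) = 230000 × 0.2047 = 47080 km².
True area of plateau region: 154000 × cos²(46.9°) = 154000 × 0.4669 = 71900 km².
Ratio = 47080 / 71900 ≈ 0.655.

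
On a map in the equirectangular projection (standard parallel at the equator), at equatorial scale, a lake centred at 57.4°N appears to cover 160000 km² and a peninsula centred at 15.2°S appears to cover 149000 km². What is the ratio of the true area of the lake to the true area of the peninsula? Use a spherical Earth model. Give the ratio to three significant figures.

Plate carrée has h = 1 and k = sec φ, giving areal scale sec φ; true area = (apparent area) · cos φ.
True area of lake: 160000 × cos(57.4°) = 160000 × 0.5388 = 86200 km².
True area of peninsula: 149000 × cos(15.2°) = 149000 × 0.9650 = 143800 km².
Ratio = 86200 / 143800 ≈ 0.600.

0.600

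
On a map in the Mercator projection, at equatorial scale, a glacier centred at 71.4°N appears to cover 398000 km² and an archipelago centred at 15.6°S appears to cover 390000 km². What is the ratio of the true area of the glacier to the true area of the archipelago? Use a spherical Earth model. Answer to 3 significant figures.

0.112

Mercator's areal exaggeration is sec²φ; hence true area = (apparent area) · cos²φ.
True area of glacier: 398000 × cos²(71.4°) = 398000 × 0.1017 = 40490 km².
True area of archipelago: 390000 × cos²(15.6°) = 390000 × 0.9277 = 361800 km².
Ratio = 40490 / 361800 ≈ 0.112.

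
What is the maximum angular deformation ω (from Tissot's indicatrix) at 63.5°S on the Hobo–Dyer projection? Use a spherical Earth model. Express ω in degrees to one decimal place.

The Hobo–Dyer projection is cylindrical equal-area with φ₀ = 37.5°. For cylindrical equal-area with standard parallel φ₀, h = cos φ / cos φ₀ and k = cos φ₀ / cos φ, so h·k = 1.
At 63.5°: h = 0.5624, k = 1.778; principal scales a = 1.778, b = 0.5624.
sin(ω/2) = (a − b)/(a + b) = 1.216/2.340 = 0.5194, so ω = 2 arcsin(0.5194) ≈ 62.6°.

62.6°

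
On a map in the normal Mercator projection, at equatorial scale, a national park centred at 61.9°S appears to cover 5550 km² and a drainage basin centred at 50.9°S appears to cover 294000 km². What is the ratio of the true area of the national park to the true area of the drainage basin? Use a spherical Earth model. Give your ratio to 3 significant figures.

0.0105

Since Mercator area scale is 1/cos²φ, the true area equals the apparent area multiplied by cos²φ.
True area of national park: 5550 × cos²(61.9°) = 5550 × 0.2219 = 1231 km².
True area of drainage basin: 294000 × cos²(50.9°) = 294000 × 0.3978 = 116900 km².
Ratio = 1231 / 116900 ≈ 0.0105.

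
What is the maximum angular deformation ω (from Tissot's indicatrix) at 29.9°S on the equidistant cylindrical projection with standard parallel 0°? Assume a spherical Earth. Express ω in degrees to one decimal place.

8.2°

In the plate carrée (x = Rλ, y = Rφ), meridians are true-scale (h = 1) and parallels are stretched by k = sec φ.
At 29.9°: h = 1.000, k = 1.154; principal scales a = 1.154, b = 1.000.
sin(ω/2) = (a − b)/(a + b) = 0.1535/2.154 = 0.07130, so ω = 2 arcsin(0.07130) ≈ 8.2°.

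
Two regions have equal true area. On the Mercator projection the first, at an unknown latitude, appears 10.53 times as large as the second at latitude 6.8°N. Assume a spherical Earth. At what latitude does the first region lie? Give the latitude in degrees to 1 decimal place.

72.2°

On Mercator, (apparent₁)/(apparent₂) = sec²φ₁ / sec²φ₂ when true areas are equal.
cos²φ₂ / cos²φ₁ = 10.53  ⇒  cos φ₁ = cos 6.8° / √10.53 = 0.9930/3.245 = 0.3060.
φ₁ = arccos(0.3060) ≈ 72.2°.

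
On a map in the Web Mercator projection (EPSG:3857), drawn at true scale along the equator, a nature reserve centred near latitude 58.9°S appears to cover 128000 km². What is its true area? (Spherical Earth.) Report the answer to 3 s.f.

The Mercator projection is conformal; its linear scale factor is the same in every direction and equals sec φ = 1/cos φ.
Areal scale = k² = sec²φ = 1/cos²(58.9°) = 1/0.5165² = 3.748.
True area = apparent / (areal scale) = 128000 / 3.748 ≈ 34200 km².

34200 km²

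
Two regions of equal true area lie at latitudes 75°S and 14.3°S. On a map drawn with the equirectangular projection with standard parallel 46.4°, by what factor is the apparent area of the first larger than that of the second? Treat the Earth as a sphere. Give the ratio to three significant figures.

In the equirectangular projection with standard parallel φ₀ = 46.4° (x = Rλ cos φ₀, y = Rφ), meridians are true-scale (h = 1) and the parallel scale is k = cos φ₀ / cos φ.
Areal scale at 75°: h·k = 1.000 × 2.664 = 2.664.
Areal scale at 14.3°: h·k = 1.000 × 0.7117 = 0.7117.
Ratio = 2.664/0.7117 ≈ 3.74.

3.74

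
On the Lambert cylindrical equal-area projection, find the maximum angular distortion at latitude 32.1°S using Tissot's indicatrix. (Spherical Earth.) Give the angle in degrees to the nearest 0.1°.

The Lambert cylindrical equal-area projection is the cylindrical equal-area projection with its standard parallel at the equator (φ₀ = 0). A cylindrical equal-area projection with standard parallel φ₀ has meridian scale h = cos φ / cos φ₀ and parallel scale k = cos φ₀ / cos φ (so areas are preserved, h·k = 1).
At 32.1°: h = 0.8471, k = 1.180; principal scales a = 1.180, b = 0.8471.
sin(ω/2) = (a − b)/(a + b) = 0.3333/2.028 = 0.1644, so ω = 2 arcsin(0.1644) ≈ 18.9°.

18.9°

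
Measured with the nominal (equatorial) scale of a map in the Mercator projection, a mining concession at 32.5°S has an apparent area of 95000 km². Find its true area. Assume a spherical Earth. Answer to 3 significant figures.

67600 km²

Mercator is conformal, so the point scale is isotropic: h = k = sec φ = 1/cos φ.
Areal scale = k² = sec²φ = 1/cos²(32.5°) = 1/0.8434² = 1.406.
True area = apparent / (areal scale) = 95000 / 1.406 ≈ 67600 km².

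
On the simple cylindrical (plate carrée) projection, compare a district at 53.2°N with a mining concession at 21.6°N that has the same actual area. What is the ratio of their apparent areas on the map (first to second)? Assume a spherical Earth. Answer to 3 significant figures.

In the plate carrée (x = Rλ, y = Rφ), meridians are true-scale (h = 1) and parallels are stretched by k = sec φ.
Areal scale at 53.2°: h·k = 1.000 × 1.669 = 1.669.
Areal scale at 21.6°: h·k = 1.000 × 1.076 = 1.076.
Ratio = 1.669/1.076 ≈ 1.55.

1.55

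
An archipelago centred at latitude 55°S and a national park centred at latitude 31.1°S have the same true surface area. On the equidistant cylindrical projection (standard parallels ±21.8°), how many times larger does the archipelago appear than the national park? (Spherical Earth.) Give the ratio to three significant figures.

1.49

With standard parallel φ₀ = 21.8°, the equirectangular projection gives x = Rλ cos φ₀, y = Rφ, so h = 1 and k = cos 21.8° / cos φ.
Areal scale at 55°: h·k = 1.000 × 1.619 = 1.619.
Areal scale at 31.1°: h·k = 1.000 × 1.084 = 1.084.
Ratio = 1.619/1.084 ≈ 1.49.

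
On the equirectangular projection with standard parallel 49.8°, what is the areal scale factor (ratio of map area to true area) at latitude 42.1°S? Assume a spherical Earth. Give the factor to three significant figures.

With standard parallel φ₀ = 49.8°, the equirectangular projection gives x = Rλ cos φ₀, y = Rφ, so h = 1 and k = cos 49.8° / cos φ.
Areal scale = h·k = 1 × cos φ₀ / cos φ; at 42.1°, h = 1.000, k = 0.8699, so h·k = 0.8699.

0.870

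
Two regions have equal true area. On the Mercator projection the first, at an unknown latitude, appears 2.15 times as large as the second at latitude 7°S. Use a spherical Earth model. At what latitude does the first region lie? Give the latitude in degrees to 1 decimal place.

On Mercator, (apparent₁)/(apparent₂) = sec²φ₁ / sec²φ₂ when true areas are equal.
cos²φ₂ / cos²φ₁ = 2.15  ⇒  cos φ₁ = cos 7° / √2.15 = 0.9925/1.466 = 0.6769.
φ₁ = arccos(0.6769) ≈ 47.4°.

47.4°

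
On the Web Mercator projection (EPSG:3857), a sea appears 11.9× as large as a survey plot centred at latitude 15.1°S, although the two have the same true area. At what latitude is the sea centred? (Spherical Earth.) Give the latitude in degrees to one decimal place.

For equal true areas on Mercator, apparent areas scale as sec²φ, so the ratio is cos²φ₂ / cos²φ₁.
cos²φ₂ / cos²φ₁ = 11.9  ⇒  cos φ₁ = cos 15.1° / √11.9 = 0.9655/3.450 = 0.2799.
φ₁ = arccos(0.2799) ≈ 73.7°.

73.7°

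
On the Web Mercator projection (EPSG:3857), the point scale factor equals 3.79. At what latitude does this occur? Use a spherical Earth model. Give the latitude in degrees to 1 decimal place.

74.7°

Mercator scale is k = sec φ = 1/cos φ.
1/cos φ = 3.79  ⇒  cos φ = 0.2639  ⇒  φ = arccos(0.2639) ≈ 74.7°.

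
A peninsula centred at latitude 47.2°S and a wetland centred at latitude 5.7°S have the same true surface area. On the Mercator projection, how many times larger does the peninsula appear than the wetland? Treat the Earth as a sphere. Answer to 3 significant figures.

2.14

On Mercator, area is exaggerated by sec²φ = 1/cos²φ.
At 47.2°: sec²(47.2°) = 1/0.6794² = 2.166.
At 5.7°: sec²(5.7°) = 1/0.9951² = 1.010.
Ratio = 2.166/1.010 = cos²(5.7°)/cos²(47.2°) ≈ 2.14.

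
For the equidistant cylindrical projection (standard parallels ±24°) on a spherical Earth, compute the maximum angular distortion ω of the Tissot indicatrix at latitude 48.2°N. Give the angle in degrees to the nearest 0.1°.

18.0°

In the equirectangular projection with standard parallel φ₀ = 24° (x = Rλ cos φ₀, y = Rφ), meridians are true-scale (h = 1) and the parallel scale is k = cos φ₀ / cos φ.
At 48.2°: h = 1.000, k = 1.371; principal scales a = 1.371, b = 1.000.
sin(ω/2) = (a − b)/(a + b) = 0.3706/2.371 = 0.1563, so ω = 2 arcsin(0.1563) ≈ 18.0°.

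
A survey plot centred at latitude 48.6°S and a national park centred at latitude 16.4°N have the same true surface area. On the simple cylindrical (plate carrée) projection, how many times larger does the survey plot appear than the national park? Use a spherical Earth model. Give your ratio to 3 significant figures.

In the plate carrée (x = Rλ, y = Rφ), meridians are true-scale (h = 1) and parallels are stretched by k = sec φ.
Areal scale at 48.6°: h·k = 1.000 × 1.512 = 1.512.
Areal scale at 16.4°: h·k = 1.000 × 1.042 = 1.042.
Ratio = 1.512/1.042 ≈ 1.45.

1.45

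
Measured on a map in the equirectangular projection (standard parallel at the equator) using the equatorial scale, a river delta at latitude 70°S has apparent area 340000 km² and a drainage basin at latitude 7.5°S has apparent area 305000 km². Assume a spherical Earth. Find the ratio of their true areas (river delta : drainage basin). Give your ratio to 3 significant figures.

On the plate carrée, areal scale = h·k = 1 × sec φ, so true area = apparent × cos φ.
True area of river delta: 340000 × cos(70°) = 340000 × 0.3420 = 116300 km².
True area of drainage basin: 305000 × cos(7.5°) = 305000 × 0.9914 = 302400 km².
Ratio = 116300 / 302400 ≈ 0.385.

0.385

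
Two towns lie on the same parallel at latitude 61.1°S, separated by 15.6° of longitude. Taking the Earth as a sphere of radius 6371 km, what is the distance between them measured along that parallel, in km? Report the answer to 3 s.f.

Arc length along a parallel = R cos φ · Δλ (with Δλ in radians).
= 6371 × cos 61.1° × (15.6° × π/180) = 6371 × 0.4833 × 0.2723 ≈ 838 km.

838 km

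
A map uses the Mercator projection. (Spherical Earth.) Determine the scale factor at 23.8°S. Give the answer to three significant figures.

Mercator is conformal, so the point scale is isotropic: h = k = sec φ = 1/cos φ.
k = 1/cos 23.8° = 1/0.9150 = 1.093.

1.09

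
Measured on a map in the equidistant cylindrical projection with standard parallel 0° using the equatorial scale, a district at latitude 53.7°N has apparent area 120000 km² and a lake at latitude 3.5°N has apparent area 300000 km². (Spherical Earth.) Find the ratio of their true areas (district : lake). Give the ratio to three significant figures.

0.237

Plate carrée has h = 1 and k = sec φ, giving areal scale sec φ; true area = (apparent area) · cos φ.
True area of district: 120000 × cos(53.7°) = 120000 × 0.5920 = 71040 km².
True area of lake: 300000 × cos(3.5°) = 300000 × 0.9981 = 299400 km².
Ratio = 71040 / 299400 ≈ 0.237.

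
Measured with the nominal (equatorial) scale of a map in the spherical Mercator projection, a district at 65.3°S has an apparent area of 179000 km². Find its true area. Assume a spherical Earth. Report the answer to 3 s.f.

31300 km²

The Mercator projection is conformal; its linear scale factor is the same in every direction and equals sec φ = 1/cos φ.
Areal scale = k² = sec²φ = 1/cos²(65.3°) = 1/0.4179² = 5.727.
True area = apparent / (areal scale) = 179000 / 5.727 ≈ 31300 km².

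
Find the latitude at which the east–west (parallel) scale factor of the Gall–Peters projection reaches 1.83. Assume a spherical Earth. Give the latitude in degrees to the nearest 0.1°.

67.3°

Gall–Peters is a cylindrical equal-area projection with standard parallels at ±45°. A cylindrical equal-area projection with standard parallel φ₀ has meridian scale h = cos φ / cos φ₀ and parallel scale k = cos φ₀ / cos φ (so areas are preserved, h·k = 1).
k = cos φ₀ / cos φ = 1.83  ⇒  cos φ = cos 45° / 1.83 = 0.3864.
φ = arccos(0.3864) ≈ 67.3°.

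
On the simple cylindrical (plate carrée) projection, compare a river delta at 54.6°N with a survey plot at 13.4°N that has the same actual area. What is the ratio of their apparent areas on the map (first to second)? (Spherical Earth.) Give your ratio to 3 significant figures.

1.68

For the equirectangular projection with φ₀ = 0 (plate carrée), h = 1 along meridians and k = sec φ along parallels.
Areal scale at 54.6°: h·k = 1.000 × 1.726 = 1.726.
Areal scale at 13.4°: h·k = 1.000 × 1.028 = 1.028.
Ratio = 1.726/1.028 ≈ 1.68.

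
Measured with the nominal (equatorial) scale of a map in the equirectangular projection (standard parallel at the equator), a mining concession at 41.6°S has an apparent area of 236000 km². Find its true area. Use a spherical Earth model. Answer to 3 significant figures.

For the equirectangular projection with φ₀ = 0 (plate carrée), h = 1 along meridians and k = sec φ along parallels.
Areal scale = h·k = 1 × sec φ; at 41.6°, h = 1.000, k = 1.337, so h·k = 1.337.
True area = apparent / (areal scale) = 236000 / 1.337 ≈ 176000 km².

176000 km²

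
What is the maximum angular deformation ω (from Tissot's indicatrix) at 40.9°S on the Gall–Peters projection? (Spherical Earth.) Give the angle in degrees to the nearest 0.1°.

7.6°

The Gall–Peters projection is cylindrical equal-area with φ₀ = 45°. A cylindrical equal-area projection with standard parallel φ₀ has meridian scale h = cos φ / cos φ₀ and parallel scale k = cos φ₀ / cos φ (so areas are preserved, h·k = 1).
At 40.9°: h = 1.069, k = 0.9355; principal scales a = 1.069, b = 0.9355.
sin(ω/2) = (a − b)/(a + b) = 0.1334/2.004 = 0.06657, so ω = 2 arcsin(0.06657) ≈ 7.6°.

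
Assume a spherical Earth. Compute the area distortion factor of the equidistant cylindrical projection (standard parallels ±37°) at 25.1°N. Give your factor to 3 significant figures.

With standard parallel φ₀ = 37°, the equirectangular projection gives x = Rλ cos φ₀, y = Rφ, so h = 1 and k = cos 37° / cos φ.
Areal scale = h·k = 1 × cos φ₀ / cos φ; at 25.1°, h = 1.000, k = 0.8819, so h·k = 0.8819.

0.882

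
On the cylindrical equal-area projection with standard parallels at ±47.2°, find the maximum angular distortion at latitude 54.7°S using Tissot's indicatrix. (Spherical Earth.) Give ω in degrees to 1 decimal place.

A cylindrical equal-area projection with standard parallel φ₀ has meridian scale h = cos φ / cos φ₀ and parallel scale k = cos φ₀ / cos φ (so areas are preserved, h·k = 1).
At 54.7°: h = 0.8505, k = 1.176; principal scales a = 1.176, b = 0.8505.
sin(ω/2) = (a − b)/(a + b) = 0.3253/2.026 = 0.1605, so ω = 2 arcsin(0.1605) ≈ 18.5°.

18.5°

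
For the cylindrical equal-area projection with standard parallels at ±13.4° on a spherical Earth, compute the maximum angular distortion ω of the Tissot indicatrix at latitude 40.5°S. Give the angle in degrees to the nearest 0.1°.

Cylindrical equal-area (φ₀ = 13.4°): h = cos φ / cos 13.4° along meridians, k = cos 13.4° / cos φ along parallels; h·k = 1.
At 40.5°: h = 0.7817, k = 1.279; principal scales a = 1.279, b = 0.7817.
sin(ω/2) = (a − b)/(a + b) = 0.4976/2.061 = 0.2414, so ω = 2 arcsin(0.2414) ≈ 27.9°.

27.9°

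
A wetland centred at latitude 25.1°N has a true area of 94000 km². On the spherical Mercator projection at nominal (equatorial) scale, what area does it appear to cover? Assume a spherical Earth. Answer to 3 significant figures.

The Mercator projection is conformal; its linear scale factor is the same in every direction and equals sec φ = 1/cos φ.
Areal scale = k² = sec²φ = 1/cos²(25.1°) = 1/0.9056² = 1.219.
Apparent area = 94000 × 1.219 ≈ 115000 km².

115000 km²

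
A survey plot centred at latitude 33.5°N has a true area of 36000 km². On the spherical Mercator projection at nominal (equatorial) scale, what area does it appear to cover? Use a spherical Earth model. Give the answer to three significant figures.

51800 km²

For Mercator, h = k = sec φ (a conformal cylindrical projection has a single point scale, 1/cos φ).
Areal scale = k² = sec²φ = 1/cos²(33.5°) = 1/0.8339² = 1.438.
Apparent area = 36000 × 1.438 ≈ 51800 km².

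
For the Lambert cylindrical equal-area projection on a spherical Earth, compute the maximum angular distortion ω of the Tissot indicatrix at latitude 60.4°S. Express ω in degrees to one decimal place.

The Lambert cylindrical equal-area projection is the cylindrical equal-area projection with its standard parallel at the equator (φ₀ = 0). For cylindrical equal-area with standard parallel φ₀, h = cos φ / cos φ₀ and k = cos φ₀ / cos φ, so h·k = 1.
At 60.4°: h = 0.4939, k = 2.025; principal scales a = 2.025, b = 0.4939.
sin(ω/2) = (a − b)/(a + b) = 1.531/2.518 = 0.6077, so ω = 2 arcsin(0.6077) ≈ 74.9°.

74.9°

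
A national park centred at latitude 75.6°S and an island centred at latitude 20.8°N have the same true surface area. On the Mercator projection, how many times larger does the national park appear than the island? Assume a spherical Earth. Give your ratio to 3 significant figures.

On Mercator, area is exaggerated by sec²φ = 1/cos²φ.
At 75.6°: sec²(75.6°) = 1/0.2487² = 16.17.
At 20.8°: sec²(20.8°) = 1/0.9348² = 1.144.
Ratio = 16.17/1.144 = cos²(20.8°)/cos²(75.6°) ≈ 14.1.

14.1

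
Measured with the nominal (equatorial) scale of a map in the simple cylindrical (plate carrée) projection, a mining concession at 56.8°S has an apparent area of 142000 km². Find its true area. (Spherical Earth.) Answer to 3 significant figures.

Plate carrée maps x = Rλ, y = Rφ. The meridian scale is h = 1 and the parallel scale is k = 1/cos φ = sec φ.
Areal scale = h·k = 1 × sec φ; at 56.8°, h = 1.000, k = 1.826, so h·k = 1.826.
True area = apparent / (areal scale) = 142000 / 1.826 ≈ 77800 km².

77800 km²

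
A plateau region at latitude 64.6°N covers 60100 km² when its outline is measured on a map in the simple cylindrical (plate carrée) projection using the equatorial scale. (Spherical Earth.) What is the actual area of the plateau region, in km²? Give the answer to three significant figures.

In the plate carrée (x = Rλ, y = Rφ), meridians are true-scale (h = 1) and parallels are stretched by k = sec φ.
Areal scale = h·k = 1 × sec φ; at 64.6°, h = 1.000, k = 2.331, so h·k = 2.331.
True area = apparent / (areal scale) = 60100 / 2.331 ≈ 25800 km².

25800 km²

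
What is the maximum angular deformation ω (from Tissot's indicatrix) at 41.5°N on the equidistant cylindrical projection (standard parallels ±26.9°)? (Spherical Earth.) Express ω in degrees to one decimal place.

With standard parallel φ₀ = 26.9°, the equirectangular projection gives x = Rλ cos φ₀, y = Rφ, so h = 1 and k = cos 26.9° / cos φ.
At 41.5°: h = 1.000, k = 1.191; principal scales a = 1.191, b = 1.000.
sin(ω/2) = (a − b)/(a + b) = 0.1907/2.191 = 0.08706, so ω = 2 arcsin(0.08706) ≈ 10.0°.

10.0°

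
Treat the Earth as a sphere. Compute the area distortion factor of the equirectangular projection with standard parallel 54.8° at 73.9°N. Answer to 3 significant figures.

The equidistant cylindrical projection with φ₀ = 54.8° has h = 1 (meridians true) and k = cos φ₀ / cos φ along parallels.
Areal scale = h·k = 1 × cos φ₀ / cos φ; at 73.9°, h = 1.000, k = 2.079, so h·k = 2.079.

2.08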